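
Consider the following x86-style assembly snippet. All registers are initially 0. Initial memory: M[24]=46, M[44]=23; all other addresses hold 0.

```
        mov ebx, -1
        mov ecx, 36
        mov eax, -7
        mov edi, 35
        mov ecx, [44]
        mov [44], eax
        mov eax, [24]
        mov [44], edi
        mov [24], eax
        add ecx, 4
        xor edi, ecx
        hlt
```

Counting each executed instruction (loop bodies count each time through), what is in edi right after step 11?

56

ebx=-1
ecx=36
eax=-7
edi=35
ecx=M[44]=23
mov [44], eax → M[44]=-7
eax=M[24]=46
mov [44], edi → M[44]=35
mov [24], eax → M[24]=46
ecx=23+4=27
edi=35^27=56
After step 11: edi = 56.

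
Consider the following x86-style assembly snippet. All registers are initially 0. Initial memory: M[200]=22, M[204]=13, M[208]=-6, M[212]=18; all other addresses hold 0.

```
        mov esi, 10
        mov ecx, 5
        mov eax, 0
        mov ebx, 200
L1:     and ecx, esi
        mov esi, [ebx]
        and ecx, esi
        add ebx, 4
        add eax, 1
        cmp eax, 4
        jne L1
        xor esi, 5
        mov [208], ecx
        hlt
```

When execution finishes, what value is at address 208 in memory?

esi=10
ecx=5
eax=0
ebx=200
ecx=5&10=0
esi=M[200]=22
ecx=0&22=0
ebx=200+4=204
eax=0+1=1
cmp eax, 4  (cmp 1,4)
jne L1: taken
ecx=0&22=0
esi=M[204]=13
ecx=0&13=0
ebx=204+4=208
eax=1+1=2
cmp eax, 4  (cmp 2,4)
jne L1: taken
ecx=0&13=0
esi=M[208]=-6
ecx=0&(-6)=0
ebx=208+4=212
eax=2+1=3
cmp eax, 4  (cmp 3,4)
jne L1: taken
ecx=0&(-6)=0
esi=M[212]=18
ecx=0&18=0
ebx=212+4=216
eax=3+1=4
cmp eax, 4  (cmp 4,4)
jne L1: not taken
esi=18^5=23
mov [208], ecx → M[208]=0
halt.

0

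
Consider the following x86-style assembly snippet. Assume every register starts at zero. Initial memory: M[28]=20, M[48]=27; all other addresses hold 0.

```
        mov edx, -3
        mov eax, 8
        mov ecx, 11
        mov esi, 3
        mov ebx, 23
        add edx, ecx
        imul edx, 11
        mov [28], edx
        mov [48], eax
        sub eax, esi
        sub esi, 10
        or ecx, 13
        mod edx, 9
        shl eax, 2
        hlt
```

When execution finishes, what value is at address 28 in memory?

88

edx=-3
eax=8
ecx=11
esi=3
ebx=23
edx=(-3)+11=8
edx=8*11=88
mov [28], edx → M[28]=88
mov [48], eax → M[48]=8
eax=8-3=5
esi=3-10=-7
ecx=11|13=15
edx=88%9=7
eax=5<<2=20
halt.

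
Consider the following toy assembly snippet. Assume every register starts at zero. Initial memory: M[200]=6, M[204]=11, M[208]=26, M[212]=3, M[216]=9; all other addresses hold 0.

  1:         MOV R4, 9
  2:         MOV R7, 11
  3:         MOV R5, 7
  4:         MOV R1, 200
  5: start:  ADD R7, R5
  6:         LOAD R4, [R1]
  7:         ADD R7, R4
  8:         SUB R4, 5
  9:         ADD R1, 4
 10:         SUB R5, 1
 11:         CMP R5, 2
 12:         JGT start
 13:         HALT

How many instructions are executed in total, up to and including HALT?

after MOV R4, 9: R4=9
after MOV R7, 11: R7=11
after MOV R5, 7: R5=7
after MOV R1, 200: R1=200
after ADD R7, R5: R7=11+7=18
after LOAD R4, [R1]: R4=M[200]=6
after ADD R7, R4: R7=18+6=24
after SUB R4, 5: R4=6-5=1
after ADD R1, 4: R1=200+4=204
after SUB R5, 1: R5=7-1=6
CMP R5, 2  (cmp 6,2)
JGT start: taken
after ADD R7, R5: R7=24+6=30
after LOAD R4, [R1]: R4=M[204]=11
after ADD R7, R4: R7=30+11=41
after SUB R4, 5: R4=11-5=6
after ADD R1, 4: R1=204+4=208
after SUB R5, 1: R5=6-1=5
CMP R5, 2  (cmp 5,2)
JGT start: taken
after ADD R7, R5: R7=41+5=46
after LOAD R4, [R1]: R4=M[208]=26
after ADD R7, R4: R7=46+26=72
after SUB R4, 5: R4=26-5=21
after ADD R1, 4: R1=208+4=212
after SUB R5, 1: R5=5-1=4
CMP R5, 2  (cmp 4,2)
JGT start: taken
after ADD R7, R5: R7=72+4=76
after LOAD R4, [R1]: R4=M[212]=3
after ADD R7, R4: R7=76+3=79
after SUB R4, 5: R4=3-5=-2
after ADD R1, 4: R1=212+4=216
after SUB R5, 1: R5=4-1=3
CMP R5, 2  (cmp 3,2)
JGT start: taken
after ADD R7, R5: R7=79+3=82
after LOAD R4, [R1]: R4=M[216]=9
after ADD R7, R4: R7=82+9=91
after SUB R4, 5: R4=9-5=4
after ADD R1, 4: R1=216+4=220
after SUB R5, 1: R5=3-1=2
CMP R5, 2  (cmp 2,2)
JGT start: not taken
halt.
Total executed instructions: 45.

45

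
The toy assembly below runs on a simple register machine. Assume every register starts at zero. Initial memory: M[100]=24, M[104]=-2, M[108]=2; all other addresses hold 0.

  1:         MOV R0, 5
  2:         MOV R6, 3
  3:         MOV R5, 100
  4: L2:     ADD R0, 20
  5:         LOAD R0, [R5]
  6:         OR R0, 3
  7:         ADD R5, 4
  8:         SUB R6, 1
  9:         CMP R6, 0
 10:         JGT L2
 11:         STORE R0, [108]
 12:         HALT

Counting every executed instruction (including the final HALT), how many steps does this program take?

after MOV R0, 5: R0=5
after MOV R6, 3: R6=3
after MOV R5, 100: R5=100
after ADD R0, 20: R0=5+20=25
after LOAD R0, [R5]: R0=M[100]=24
after OR R0, 3: R0=24|3=27
after ADD R5, 4: R5=100+4=104
after SUB R6, 1: R6=3-1=2
CMP R6, 0  (cmp 2,0)
JGT L2: taken
after ADD R0, 20: R0=27+20=47
after LOAD R0, [R5]: R0=M[104]=-2
after OR R0, 3: R0=(-2)|3=-1
after ADD R5, 4: R5=104+4=108
after SUB R6, 1: R6=2-1=1
CMP R6, 0  (cmp 1,0)
JGT L2: taken
after ADD R0, 20: R0=(-1)+20=19
after LOAD R0, [R5]: R0=M[108]=2
after OR R0, 3: R0=2|3=3
after ADD R5, 4: R5=108+4=112
after SUB R6, 1: R6=1-1=0
CMP R6, 0  (cmp 0,0)
JGT L2: not taken
STORE R0, [108] → M[108]=3
halt.
Total executed instructions: 26.

26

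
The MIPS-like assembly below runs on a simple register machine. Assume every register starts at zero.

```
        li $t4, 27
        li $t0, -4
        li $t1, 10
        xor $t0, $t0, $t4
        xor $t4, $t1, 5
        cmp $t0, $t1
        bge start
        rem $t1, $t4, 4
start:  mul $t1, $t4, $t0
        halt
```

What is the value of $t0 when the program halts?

-25

after li $t4, 27: $t4=27
after li $t0, -4: $t0=-4
after li $t1, 10: $t1=10
after xor $t0, $t0, $t4: $t0=(-4)^27=-25
after xor $t4, $t1, 5: $t4=10^5=15
cmp $t0, $t1  (cmp -25,10)
bge start: not taken
after rem $t1, $t4, 4: $t1=15%4=3
after mul $t1, $t4, $t0: $t1=15*(-25)=-375
halt.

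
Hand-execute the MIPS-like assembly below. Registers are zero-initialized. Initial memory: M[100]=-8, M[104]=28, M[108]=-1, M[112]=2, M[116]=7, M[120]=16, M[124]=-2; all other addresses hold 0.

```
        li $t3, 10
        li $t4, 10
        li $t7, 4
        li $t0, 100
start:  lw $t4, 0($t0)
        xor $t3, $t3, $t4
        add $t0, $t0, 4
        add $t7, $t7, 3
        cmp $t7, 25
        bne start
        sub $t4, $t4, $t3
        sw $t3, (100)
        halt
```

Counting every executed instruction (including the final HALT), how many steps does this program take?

$t3=10
$t4=10
$t7=4
$t0=100
$t4=M[100]=-8
$t3=10^(-8)=-14
$t0=100+4=104
$t7=4+3=7
cmp $t7, 25  (cmp 7,25)
bne start: taken
$t4=M[104]=28
$t3=(-14)^28=-18
$t0=104+4=108
$t7=7+3=10
cmp $t7, 25  (cmp 10,25)
bne start: taken
$t4=M[108]=-1
$t3=(-18)^(-1)=17
$t0=108+4=112
$t7=10+3=13
cmp $t7, 25  (cmp 13,25)
bne start: taken
$t4=M[112]=2
$t3=17^2=19
$t0=112+4=116
$t7=13+3=16
cmp $t7, 25  (cmp 16,25)
bne start: taken
$t4=M[116]=7
$t3=19^7=20
$t0=116+4=120
$t7=16+3=19
cmp $t7, 25  (cmp 19,25)
bne start: taken
$t4=M[120]=16
$t3=20^16=4
$t0=120+4=124
$t7=19+3=22
cmp $t7, 25  (cmp 22,25)
bne start: taken
$t4=M[124]=-2
$t3=4^(-2)=-6
$t0=124+4=128
$t7=22+3=25
cmp $t7, 25  (cmp 25,25)
bne start: not taken
$t4=(-2)-(-6)=4
sw $t3, (100) → M[100]=-6
halt.
Total executed instructions: 49.

49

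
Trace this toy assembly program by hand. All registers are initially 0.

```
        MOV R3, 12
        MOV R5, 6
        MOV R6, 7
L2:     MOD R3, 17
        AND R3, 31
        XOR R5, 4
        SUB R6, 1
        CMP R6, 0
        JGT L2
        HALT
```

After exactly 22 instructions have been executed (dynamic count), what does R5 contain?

2

MOV R3, 12 → R3=12
MOV R5, 6 → R5=6
MOV R6, 7 → R6=7
MOD R3, 17 → R3=12%17=12
AND R3, 31 → R3=12&31=12
XOR R5, 4 → R5=6^4=2
SUB R6, 1 → R6=7-1=6
CMP R6, 0  (cmp 6,0)
JGT L2: taken
MOD R3, 17 → R3=12%17=12
AND R3, 31 → R3=12&31=12
XOR R5, 4 → R5=2^4=6
SUB R6, 1 → R6=6-1=5
CMP R6, 0  (cmp 5,0)
JGT L2: taken
MOD R3, 17 → R3=12%17=12
AND R3, 31 → R3=12&31=12
XOR R5, 4 → R5=6^4=2
SUB R6, 1 → R6=5-1=4
CMP R6, 0  (cmp 4,0)
JGT L2: taken
MOD R3, 17 → R3=12%17=12
After step 22: R5 = 2.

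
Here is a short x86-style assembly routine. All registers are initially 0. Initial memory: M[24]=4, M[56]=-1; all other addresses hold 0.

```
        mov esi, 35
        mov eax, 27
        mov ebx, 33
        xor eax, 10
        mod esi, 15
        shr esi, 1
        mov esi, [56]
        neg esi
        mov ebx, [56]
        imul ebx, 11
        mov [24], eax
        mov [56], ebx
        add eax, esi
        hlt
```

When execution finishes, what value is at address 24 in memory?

17

after mov esi, 35: esi=35
after mov eax, 27: eax=27
after mov ebx, 33: ebx=33
after xor eax, 10: eax=27^10=17
after mod esi, 15: esi=35%15=5
after shr esi, 1: esi=5>>1=2
after mov esi, [56]: esi=M[56]=-1
after neg esi: esi=-(-1)=1
after mov ebx, [56]: ebx=M[56]=-1
after imul ebx, 11: ebx=(-1)*11=-11
mov [24], eax → M[24]=17
mov [56], ebx → M[56]=-11
after add eax, esi: eax=17+1=18
halt.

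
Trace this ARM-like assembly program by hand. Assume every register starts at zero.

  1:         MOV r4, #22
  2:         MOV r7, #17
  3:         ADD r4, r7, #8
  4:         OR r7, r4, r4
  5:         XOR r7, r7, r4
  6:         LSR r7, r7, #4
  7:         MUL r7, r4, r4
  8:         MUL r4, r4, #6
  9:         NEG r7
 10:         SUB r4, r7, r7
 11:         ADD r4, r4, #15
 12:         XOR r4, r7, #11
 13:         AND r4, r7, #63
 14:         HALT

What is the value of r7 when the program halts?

-625

after MOV r4, #22: r4=22
after MOV r7, #17: r7=17
after ADD r4, r7, #8: r4=17+8=25
after OR r7, r4, r4: r7=25|25=25
after XOR r7, r7, r4: r7=25^25=0
after LSR r7, r7, #4: r7=0>>4=0
after MUL r7, r4, r4: r7=25*25=625
after MUL r4, r4, #6: r4=25*6=150
after NEG r7: r7=-(625)=-625
after SUB r4, r7, r7: r4=(-625)-(-625)=0
after ADD r4, r4, #15: r4=0+15=15
after XOR r4, r7, #11: r4=(-625)^11=-636
after AND r4, r7, #63: r4=(-625)&63=15
halt.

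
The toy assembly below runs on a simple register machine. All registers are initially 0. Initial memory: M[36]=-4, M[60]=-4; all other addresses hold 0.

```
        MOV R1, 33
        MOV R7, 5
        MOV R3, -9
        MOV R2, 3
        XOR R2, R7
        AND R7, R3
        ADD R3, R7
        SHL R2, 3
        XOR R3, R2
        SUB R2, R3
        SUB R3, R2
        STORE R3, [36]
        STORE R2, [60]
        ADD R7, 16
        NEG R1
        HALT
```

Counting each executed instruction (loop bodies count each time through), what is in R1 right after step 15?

after MOV R1, 33: R1=33
after MOV R7, 5: R7=5
after MOV R3, -9: R3=-9
after MOV R2, 3: R2=3
after XOR R2, R7: R2=3^5=6
after AND R7, R3: R7=5&(-9)=5
after ADD R3, R7: R3=(-9)+5=-4
after SHL R2, 3: R2=6<<3=48
after XOR R3, R2: R3=(-4)^48=-52
after SUB R2, R3: R2=48-(-52)=100
after SUB R3, R2: R3=(-52)-100=-152
STORE R3, [36] → M[36]=-152
STORE R2, [60] → M[60]=100
after ADD R7, 16: R7=5+16=21
after NEG R1: R1=-(33)=-33
After step 15: R1 = -33.

-33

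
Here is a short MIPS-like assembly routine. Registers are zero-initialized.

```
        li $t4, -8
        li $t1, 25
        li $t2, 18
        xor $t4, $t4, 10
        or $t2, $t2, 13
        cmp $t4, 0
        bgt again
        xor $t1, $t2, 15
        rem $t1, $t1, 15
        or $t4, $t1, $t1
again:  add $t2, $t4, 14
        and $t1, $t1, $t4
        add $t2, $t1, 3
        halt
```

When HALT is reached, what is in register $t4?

after li $t4, -8: $t4=-8
after li $t1, 25: $t1=25
after li $t2, 18: $t2=18
after xor $t4, $t4, 10: $t4=(-8)^10=-14
after or $t2, $t2, 13: $t2=18|13=31
cmp $t4, 0  (cmp -14,0)
bgt again: not taken
after xor $t1, $t2, 15: $t1=31^15=16
after rem $t1, $t1, 15: $t1=16%15=1
after or $t4, $t1, $t1: $t4=1|1=1
after add $t2, $t4, 14: $t2=1+14=15
after and $t1, $t1, $t4: $t1=1&1=1
after add $t2, $t1, 3: $t2=1+3=4
halt.

1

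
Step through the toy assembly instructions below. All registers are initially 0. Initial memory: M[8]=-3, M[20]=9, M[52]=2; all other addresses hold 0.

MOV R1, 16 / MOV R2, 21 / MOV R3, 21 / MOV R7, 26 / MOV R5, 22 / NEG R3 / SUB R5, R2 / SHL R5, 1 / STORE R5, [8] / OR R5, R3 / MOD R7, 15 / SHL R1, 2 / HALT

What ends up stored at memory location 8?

2

MOV R1, 16 → R1=16
MOV R2, 21 → R2=21
MOV R3, 21 → R3=21
MOV R7, 26 → R7=26
MOV R5, 22 → R5=22
NEG R3 → R3=-(21)=-21
SUB R5, R2 → R5=22-21=1
SHL R5, 1 → R5=1<<1=2
STORE R5, [8] → M[8]=2
OR R5, R3 → R5=2|(-21)=-21
MOD R7, 15 → R7=26%15=11
SHL R1, 2 → R1=16<<2=64
halt.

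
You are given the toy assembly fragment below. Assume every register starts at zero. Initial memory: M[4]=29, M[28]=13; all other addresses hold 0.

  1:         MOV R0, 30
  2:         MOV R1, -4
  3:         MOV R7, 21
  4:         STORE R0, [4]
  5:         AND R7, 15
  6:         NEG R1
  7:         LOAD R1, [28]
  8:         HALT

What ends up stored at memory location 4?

R0=30
R1=-4
R7=21
STORE R0, [4] → M[4]=30
R7=21&15=5
R1=-(-4)=4
R1=M[28]=13
halt.

30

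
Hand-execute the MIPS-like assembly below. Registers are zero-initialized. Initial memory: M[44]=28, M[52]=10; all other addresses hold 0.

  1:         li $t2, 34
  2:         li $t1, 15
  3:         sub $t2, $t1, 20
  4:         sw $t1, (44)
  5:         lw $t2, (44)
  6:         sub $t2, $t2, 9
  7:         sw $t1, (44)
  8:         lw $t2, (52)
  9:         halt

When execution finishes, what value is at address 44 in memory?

li $t2, 34 → $t2=34
li $t1, 15 → $t1=15
sub $t2, $t1, 20 → $t2=15-20=-5
sw $t1, (44) → M[44]=15
lw $t2, (44) → $t2=M[44]=15
sub $t2, $t2, 9 → $t2=15-9=6
sw $t1, (44) → M[44]=15
lw $t2, (52) → $t2=M[52]=10
halt.

15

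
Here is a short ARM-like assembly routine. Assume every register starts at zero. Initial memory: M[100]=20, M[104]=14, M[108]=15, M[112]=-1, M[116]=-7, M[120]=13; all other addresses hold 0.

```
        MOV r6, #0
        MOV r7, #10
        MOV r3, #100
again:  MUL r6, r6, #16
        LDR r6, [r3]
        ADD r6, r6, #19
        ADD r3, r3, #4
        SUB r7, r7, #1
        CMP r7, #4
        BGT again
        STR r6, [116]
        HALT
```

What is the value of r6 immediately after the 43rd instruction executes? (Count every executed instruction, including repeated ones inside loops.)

32

after MOV r6, #0: r6=0
after MOV r7, #10: r7=10
after MOV r3, #100: r3=100
after MUL r6, r6, #16: r6=0*16=0
after LDR r6, [r3]: r6=M[100]=20
after ADD r6, r6, #19: r6=20+19=39
after ADD r3, r3, #4: r3=100+4=104
after SUB r7, r7, #1: r7=10-1=9
CMP r7, #4  (cmp 9,4)
BGT again: taken
after MUL r6, r6, #16: r6=39*16=624
after LDR r6, [r3]: r6=M[104]=14
after ADD r6, r6, #19: r6=14+19=33
after ADD r3, r3, #4: r3=104+4=108
after SUB r7, r7, #1: r7=9-1=8
CMP r7, #4  (cmp 8,4)
BGT again: taken
after MUL r6, r6, #16: r6=33*16=528
after LDR r6, [r3]: r6=M[108]=15
after ADD r6, r6, #19: r6=15+19=34
after ADD r3, r3, #4: r3=108+4=112
after SUB r7, r7, #1: r7=8-1=7
CMP r7, #4  (cmp 7,4)
BGT again: taken
after MUL r6, r6, #16: r6=34*16=544
after LDR r6, [r3]: r6=M[112]=-1
after ADD r6, r6, #19: r6=(-1)+19=18
after ADD r3, r3, #4: r3=112+4=116
after SUB r7, r7, #1: r7=7-1=6
CMP r7, #4  (cmp 6,4)
BGT again: taken
after MUL r6, r6, #16: r6=18*16=288
after LDR r6, [r3]: r6=M[116]=-7
after ADD r6, r6, #19: r6=(-7)+19=12
after ADD r3, r3, #4: r3=116+4=120
after SUB r7, r7, #1: r7=6-1=5
CMP r7, #4  (cmp 5,4)
BGT again: taken
after MUL r6, r6, #16: r6=12*16=192
after LDR r6, [r3]: r6=M[120]=13
after ADD r6, r6, #19: r6=13+19=32
after ADD r3, r3, #4: r3=120+4=124
after SUB r7, r7, #1: r7=5-1=4
After step 43: r6 = 32.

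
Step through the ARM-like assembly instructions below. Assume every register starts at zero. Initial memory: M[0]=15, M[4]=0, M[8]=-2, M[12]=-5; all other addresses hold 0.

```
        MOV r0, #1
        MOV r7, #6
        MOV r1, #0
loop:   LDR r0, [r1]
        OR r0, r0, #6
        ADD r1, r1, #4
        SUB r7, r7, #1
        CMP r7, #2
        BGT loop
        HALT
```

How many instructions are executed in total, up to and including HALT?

after MOV r0, #1: r0=1
after MOV r7, #6: r7=6
after MOV r1, #0: r1=0
after LDR r0, [r1]: r0=M[0]=15
after OR r0, r0, #6: r0=15|6=15
after ADD r1, r1, #4: r1=0+4=4
after SUB r7, r7, #1: r7=6-1=5
CMP r7, #2  (cmp 5,2)
BGT loop: taken
after LDR r0, [r1]: r0=M[4]=0
after OR r0, r0, #6: r0=0|6=6
after ADD r1, r1, #4: r1=4+4=8
after SUB r7, r7, #1: r7=5-1=4
CMP r7, #2  (cmp 4,2)
BGT loop: taken
after LDR r0, [r1]: r0=M[8]=-2
after OR r0, r0, #6: r0=(-2)|6=-2
after ADD r1, r1, #4: r1=8+4=12
after SUB r7, r7, #1: r7=4-1=3
CMP r7, #2  (cmp 3,2)
BGT loop: taken
after LDR r0, [r1]: r0=M[12]=-5
after OR r0, r0, #6: r0=(-5)|6=-1
after ADD r1, r1, #4: r1=12+4=16
after SUB r7, r7, #1: r7=3-1=2
CMP r7, #2  (cmp 2,2)
BGT loop: not taken
halt.
Total executed instructions: 28.

28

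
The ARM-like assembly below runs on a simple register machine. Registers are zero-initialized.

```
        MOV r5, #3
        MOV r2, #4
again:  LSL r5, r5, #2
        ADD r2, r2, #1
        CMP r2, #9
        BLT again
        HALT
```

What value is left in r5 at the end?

3072

r5=3
r2=4
r5=3<<2=12
r2=4+1=5
CMP r2, #9  (cmp 5,9)
BLT again: taken
r5=12<<2=48
r2=5+1=6
CMP r2, #9  (cmp 6,9)
BLT again: taken
r5=48<<2=192
r2=6+1=7
CMP r2, #9  (cmp 7,9)
BLT again: taken
r5=192<<2=768
r2=7+1=8
CMP r2, #9  (cmp 8,9)
BLT again: taken
r5=768<<2=3072
r2=8+1=9
CMP r2, #9  (cmp 9,9)
BLT again: not taken
halt.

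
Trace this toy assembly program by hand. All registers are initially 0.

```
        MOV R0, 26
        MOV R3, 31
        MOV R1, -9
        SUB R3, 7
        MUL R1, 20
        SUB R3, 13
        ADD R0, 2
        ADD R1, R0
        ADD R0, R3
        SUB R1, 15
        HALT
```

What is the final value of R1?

-167

MOV R0, 26 → R0=26
MOV R3, 31 → R3=31
MOV R1, -9 → R1=-9
SUB R3, 7 → R3=31-7=24
MUL R1, 20 → R1=(-9)*20=-180
SUB R3, 13 → R3=24-13=11
ADD R0, 2 → R0=26+2=28
ADD R1, R0 → R1=(-180)+28=-152
ADD R0, R3 → R0=28+11=39
SUB R1, 15 → R1=(-152)-15=-167
halt.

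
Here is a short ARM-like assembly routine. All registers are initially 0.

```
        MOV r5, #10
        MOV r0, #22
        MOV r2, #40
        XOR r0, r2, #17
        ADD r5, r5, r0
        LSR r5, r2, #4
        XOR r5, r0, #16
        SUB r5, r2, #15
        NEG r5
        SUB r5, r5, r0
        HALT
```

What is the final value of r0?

MOV r5, #10 → r5=10
MOV r0, #22 → r0=22
MOV r2, #40 → r2=40
XOR r0, r2, #17 → r0=40^17=57
ADD r5, r5, r0 → r5=10+57=67
LSR r5, r2, #4 → r5=40>>4=2
XOR r5, r0, #16 → r5=57^16=41
SUB r5, r2, #15 → r5=40-15=25
NEG r5 → r5=-(25)=-25
SUB r5, r5, r0 → r5=(-25)-57=-82
halt.

57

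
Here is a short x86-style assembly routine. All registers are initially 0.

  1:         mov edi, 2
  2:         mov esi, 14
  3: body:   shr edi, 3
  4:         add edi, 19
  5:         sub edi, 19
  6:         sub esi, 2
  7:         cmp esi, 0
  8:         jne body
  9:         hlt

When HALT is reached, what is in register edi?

edi=2
esi=14
edi=2>>3=0
edi=0+19=19
edi=19-19=0
esi=14-2=12
cmp esi, 0  (cmp 12,0)
jne body: taken
edi=0>>3=0
edi=0+19=19
edi=19-19=0
esi=12-2=10
cmp esi, 0  (cmp 10,0)
jne body: taken
edi=0>>3=0
edi=0+19=19
edi=19-19=0
esi=10-2=8
cmp esi, 0  (cmp 8,0)
jne body: taken
edi=0>>3=0
edi=0+19=19
edi=19-19=0
esi=8-2=6
cmp esi, 0  (cmp 6,0)
jne body: taken
edi=0>>3=0
edi=0+19=19
edi=19-19=0
esi=6-2=4
cmp esi, 0  (cmp 4,0)
jne body: taken
edi=0>>3=0
edi=0+19=19
edi=19-19=0
esi=4-2=2
cmp esi, 0  (cmp 2,0)
jne body: taken
edi=0>>3=0
edi=0+19=19
edi=19-19=0
esi=2-2=0
cmp esi, 0  (cmp 0,0)
jne body: not taken
halt.

0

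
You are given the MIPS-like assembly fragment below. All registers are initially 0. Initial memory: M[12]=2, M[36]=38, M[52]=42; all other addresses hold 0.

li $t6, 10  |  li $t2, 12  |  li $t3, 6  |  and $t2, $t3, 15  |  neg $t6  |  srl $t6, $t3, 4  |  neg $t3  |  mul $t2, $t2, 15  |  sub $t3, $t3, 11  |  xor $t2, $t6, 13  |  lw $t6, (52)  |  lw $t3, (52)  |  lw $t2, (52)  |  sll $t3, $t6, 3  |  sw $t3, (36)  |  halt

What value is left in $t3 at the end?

after li $t6, 10: $t6=10
after li $t2, 12: $t2=12
after li $t3, 6: $t3=6
after and $t2, $t3, 15: $t2=6&15=6
after neg $t6: $t6=-(10)=-10
after srl $t6, $t3, 4: $t6=6>>4=0
after neg $t3: $t3=-(6)=-6
after mul $t2, $t2, 15: $t2=6*15=90
after sub $t3, $t3, 11: $t3=(-6)-11=-17
after xor $t2, $t6, 13: $t2=0^13=13
after lw $t6, (52): $t6=M[52]=42
after lw $t3, (52): $t3=M[52]=42
after lw $t2, (52): $t2=M[52]=42
after sll $t3, $t6, 3: $t3=42<<3=336
sw $t3, (36) → M[36]=336
halt.

336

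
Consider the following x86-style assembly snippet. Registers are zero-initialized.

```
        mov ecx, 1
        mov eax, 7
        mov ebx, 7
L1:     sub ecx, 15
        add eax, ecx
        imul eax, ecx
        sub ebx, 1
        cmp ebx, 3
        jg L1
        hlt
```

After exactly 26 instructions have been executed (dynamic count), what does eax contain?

after mov ecx, 1: ecx=1
after mov eax, 7: eax=7
after mov ebx, 7: ebx=7
after sub ecx, 15: ecx=1-15=-14
after add eax, ecx: eax=7+(-14)=-7
after imul eax, ecx: eax=(-7)*(-14)=98
after sub ebx, 1: ebx=7-1=6
cmp ebx, 3  (cmp 6,3)
jg L1: taken
after sub ecx, 15: ecx=(-14)-15=-29
after add eax, ecx: eax=98+(-29)=69
after imul eax, ecx: eax=69*(-29)=-2001
after sub ebx, 1: ebx=6-1=5
cmp ebx, 3  (cmp 5,3)
jg L1: taken
after sub ecx, 15: ecx=(-29)-15=-44
after add eax, ecx: eax=(-2001)+(-44)=-2045
after imul eax, ecx: eax=(-2045)*(-44)=89980
after sub ebx, 1: ebx=5-1=4
cmp ebx, 3  (cmp 4,3)
jg L1: taken
after sub ecx, 15: ecx=(-44)-15=-59
after add eax, ecx: eax=89980+(-59)=89921
after imul eax, ecx: eax=89921*(-59)=-5305339
after sub ebx, 1: ebx=4-1=3
cmp ebx, 3  (cmp 3,3)
After step 26: eax = -5305339.

-5305339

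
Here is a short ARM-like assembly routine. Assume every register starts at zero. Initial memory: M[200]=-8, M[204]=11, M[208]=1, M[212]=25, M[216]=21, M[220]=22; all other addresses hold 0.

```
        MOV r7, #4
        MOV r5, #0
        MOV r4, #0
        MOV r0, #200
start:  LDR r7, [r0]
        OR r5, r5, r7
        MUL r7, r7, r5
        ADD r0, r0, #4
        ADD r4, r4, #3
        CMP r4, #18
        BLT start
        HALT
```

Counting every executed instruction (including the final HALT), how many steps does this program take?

47

r7=4
r5=0
r4=0
r0=200
r7=M[200]=-8
r5=0|(-8)=-8
r7=(-8)*(-8)=64
r0=200+4=204
r4=0+3=3
CMP r4, #18  (cmp 3,18)
BLT start: taken
r7=M[204]=11
r5=(-8)|11=-5
r7=11*(-5)=-55
r0=204+4=208
r4=3+3=6
CMP r4, #18  (cmp 6,18)
BLT start: taken
r7=M[208]=1
r5=(-5)|1=-5
r7=1*(-5)=-5
r0=208+4=212
r4=6+3=9
CMP r4, #18  (cmp 9,18)
BLT start: taken
r7=M[212]=25
r5=(-5)|25=-5
r7=25*(-5)=-125
r0=212+4=216
r4=9+3=12
CMP r4, #18  (cmp 12,18)
BLT start: taken
r7=M[216]=21
r5=(-5)|21=-1
r7=21*(-1)=-21
r0=216+4=220
r4=12+3=15
CMP r4, #18  (cmp 15,18)
BLT start: taken
r7=M[220]=22
r5=(-1)|22=-1
r7=22*(-1)=-22
r0=220+4=224
r4=15+3=18
CMP r4, #18  (cmp 18,18)
BLT start: not taken
halt.
Total executed instructions: 47.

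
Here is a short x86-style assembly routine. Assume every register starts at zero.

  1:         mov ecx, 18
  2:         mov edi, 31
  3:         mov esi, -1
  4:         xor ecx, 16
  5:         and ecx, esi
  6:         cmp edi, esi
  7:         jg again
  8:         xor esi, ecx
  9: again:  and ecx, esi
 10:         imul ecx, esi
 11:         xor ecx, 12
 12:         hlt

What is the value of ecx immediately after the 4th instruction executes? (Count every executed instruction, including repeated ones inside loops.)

mov ecx, 18 → ecx=18
mov edi, 31 → edi=31
mov esi, -1 → esi=-1
xor ecx, 16 → ecx=18^16=2
After step 4: ecx = 2.

2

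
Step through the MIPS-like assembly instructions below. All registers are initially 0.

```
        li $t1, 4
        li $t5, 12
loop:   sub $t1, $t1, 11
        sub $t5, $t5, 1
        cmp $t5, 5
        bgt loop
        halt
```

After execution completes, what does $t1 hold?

-73

li $t1, 4 → $t1=4
li $t5, 12 → $t5=12
sub $t1, $t1, 11 → $t1=4-11=-7
sub $t5, $t5, 1 → $t5=12-1=11
cmp $t5, 5  (cmp 11,5)
bgt loop: taken
sub $t1, $t1, 11 → $t1=(-7)-11=-18
sub $t5, $t5, 1 → $t5=11-1=10
cmp $t5, 5  (cmp 10,5)
bgt loop: taken
sub $t1, $t1, 11 → $t1=(-18)-11=-29
sub $t5, $t5, 1 → $t5=10-1=9
cmp $t5, 5  (cmp 9,5)
bgt loop: taken
sub $t1, $t1, 11 → $t1=(-29)-11=-40
sub $t5, $t5, 1 → $t5=9-1=8
cmp $t5, 5  (cmp 8,5)
bgt loop: taken
sub $t1, $t1, 11 → $t1=(-40)-11=-51
sub $t5, $t5, 1 → $t5=8-1=7
cmp $t5, 5  (cmp 7,5)
bgt loop: taken
sub $t1, $t1, 11 → $t1=(-51)-11=-62
sub $t5, $t5, 1 → $t5=7-1=6
cmp $t5, 5  (cmp 6,5)
bgt loop: taken
sub $t1, $t1, 11 → $t1=(-62)-11=-73
sub $t5, $t5, 1 → $t5=6-1=5
cmp $t5, 5  (cmp 5,5)
bgt loop: not taken
halt.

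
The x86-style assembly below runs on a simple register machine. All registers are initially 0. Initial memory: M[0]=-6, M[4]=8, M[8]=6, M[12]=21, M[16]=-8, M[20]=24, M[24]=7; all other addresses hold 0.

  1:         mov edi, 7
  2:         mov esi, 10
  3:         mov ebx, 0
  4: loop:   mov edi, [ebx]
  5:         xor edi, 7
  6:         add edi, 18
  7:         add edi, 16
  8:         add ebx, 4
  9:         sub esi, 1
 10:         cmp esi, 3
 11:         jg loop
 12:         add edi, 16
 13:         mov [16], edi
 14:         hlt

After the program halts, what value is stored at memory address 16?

50

mov edi, 7 → edi=7
mov esi, 10 → esi=10
mov ebx, 0 → ebx=0
mov edi, [ebx] → edi=M[0]=-6
xor edi, 7 → edi=(-6)^7=-3
add edi, 18 → edi=(-3)+18=15
add edi, 16 → edi=15+16=31
add ebx, 4 → ebx=0+4=4
sub esi, 1 → esi=10-1=9
cmp esi, 3  (cmp 9,3)
jg loop: taken
mov edi, [ebx] → edi=M[4]=8
xor edi, 7 → edi=8^7=15
add edi, 18 → edi=15+18=33
add edi, 16 → edi=33+16=49
add ebx, 4 → ebx=4+4=8
sub esi, 1 → esi=9-1=8
cmp esi, 3  (cmp 8,3)
jg loop: taken
mov edi, [ebx] → edi=M[8]=6
xor edi, 7 → edi=6^7=1
add edi, 18 → edi=1+18=19
add edi, 16 → edi=19+16=35
add ebx, 4 → ebx=8+4=12
sub esi, 1 → esi=8-1=7
cmp esi, 3  (cmp 7,3)
jg loop: taken
mov edi, [ebx] → edi=M[12]=21
xor edi, 7 → edi=21^7=18
add edi, 18 → edi=18+18=36
add edi, 16 → edi=36+16=52
add ebx, 4 → ebx=12+4=16
sub esi, 1 → esi=7-1=6
cmp esi, 3  (cmp 6,3)
jg loop: taken
mov edi, [ebx] → edi=M[16]=-8
xor edi, 7 → edi=(-8)^7=-1
add edi, 18 → edi=(-1)+18=17
add edi, 16 → edi=17+16=33
add ebx, 4 → ebx=16+4=20
sub esi, 1 → esi=6-1=5
cmp esi, 3  (cmp 5,3)
jg loop: taken
mov edi, [ebx] → edi=M[20]=24
xor edi, 7 → edi=24^7=31
add edi, 18 → edi=31+18=49
add edi, 16 → edi=49+16=65
add ebx, 4 → ebx=20+4=24
sub esi, 1 → esi=5-1=4
cmp esi, 3  (cmp 4,3)
jg loop: taken
mov edi, [ebx] → edi=M[24]=7
xor edi, 7 → edi=7^7=0
add edi, 18 → edi=0+18=18
add edi, 16 → edi=18+16=34
add ebx, 4 → ebx=24+4=28
sub esi, 1 → esi=4-1=3
cmp esi, 3  (cmp 3,3)
jg loop: not taken
add edi, 16 → edi=34+16=50
mov [16], edi → M[16]=50
halt.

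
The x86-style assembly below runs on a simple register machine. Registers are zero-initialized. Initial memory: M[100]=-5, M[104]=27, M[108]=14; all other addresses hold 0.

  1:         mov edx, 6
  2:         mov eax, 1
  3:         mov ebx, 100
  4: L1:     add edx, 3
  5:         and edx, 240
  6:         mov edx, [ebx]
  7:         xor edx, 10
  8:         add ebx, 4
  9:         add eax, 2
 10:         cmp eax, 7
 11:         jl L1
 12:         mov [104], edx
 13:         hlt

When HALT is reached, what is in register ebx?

edx=6
eax=1
ebx=100
edx=6+3=9
edx=9&240=0
edx=M[100]=-5
edx=(-5)^10=-15
ebx=100+4=104
eax=1+2=3
cmp eax, 7  (cmp 3,7)
jl L1: taken
edx=(-15)+3=-12
edx=(-12)&240=240
edx=M[104]=27
edx=27^10=17
ebx=104+4=108
eax=3+2=5
cmp eax, 7  (cmp 5,7)
jl L1: taken
edx=17+3=20
edx=20&240=16
edx=M[108]=14
edx=14^10=4
ebx=108+4=112
eax=5+2=7
cmp eax, 7  (cmp 7,7)
jl L1: not taken
mov [104], edx → M[104]=4
halt.

112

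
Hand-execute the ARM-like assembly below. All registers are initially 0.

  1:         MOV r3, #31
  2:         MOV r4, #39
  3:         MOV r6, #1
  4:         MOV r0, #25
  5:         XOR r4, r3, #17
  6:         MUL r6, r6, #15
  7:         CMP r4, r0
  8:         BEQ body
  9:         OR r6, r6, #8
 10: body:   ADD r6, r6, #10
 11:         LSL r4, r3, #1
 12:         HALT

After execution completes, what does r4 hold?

62

r3=31
r4=39
r6=1
r0=25
r4=31^17=14
r6=1*15=15
CMP r4, r0  (cmp 14,25)
BEQ body: not taken
r6=15|8=15
r6=15+10=25
r4=31<<1=62
halt.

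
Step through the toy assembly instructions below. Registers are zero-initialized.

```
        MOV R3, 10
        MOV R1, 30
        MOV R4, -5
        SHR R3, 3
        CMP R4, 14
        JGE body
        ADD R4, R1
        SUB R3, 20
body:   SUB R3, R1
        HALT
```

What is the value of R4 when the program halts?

25

MOV R3, 10 → R3=10
MOV R1, 30 → R1=30
MOV R4, -5 → R4=-5
SHR R3, 3 → R3=10>>3=1
CMP R4, 14  (cmp -5,14)
JGE body: not taken
ADD R4, R1 → R4=(-5)+30=25
SUB R3, 20 → R3=1-20=-19
SUB R3, R1 → R3=(-19)-30=-49
halt.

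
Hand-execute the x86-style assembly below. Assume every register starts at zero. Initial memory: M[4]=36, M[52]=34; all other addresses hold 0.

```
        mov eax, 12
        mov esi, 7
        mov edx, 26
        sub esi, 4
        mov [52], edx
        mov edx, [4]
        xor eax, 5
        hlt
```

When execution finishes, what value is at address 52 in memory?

26

mov eax, 12 → eax=12
mov esi, 7 → esi=7
mov edx, 26 → edx=26
sub esi, 4 → esi=7-4=3
mov [52], edx → M[52]=26
mov edx, [4] → edx=M[4]=36
xor eax, 5 → eax=12^5=9
halt.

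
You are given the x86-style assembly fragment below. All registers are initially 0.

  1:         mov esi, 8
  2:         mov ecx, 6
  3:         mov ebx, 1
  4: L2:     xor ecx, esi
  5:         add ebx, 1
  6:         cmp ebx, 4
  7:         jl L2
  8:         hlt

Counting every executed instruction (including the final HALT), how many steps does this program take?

mov esi, 8 → esi=8
mov ecx, 6 → ecx=6
mov ebx, 1 → ebx=1
xor ecx, esi → ecx=6^8=14
add ebx, 1 → ebx=1+1=2
cmp ebx, 4  (cmp 2,4)
jl L2: taken
xor ecx, esi → ecx=14^8=6
add ebx, 1 → ebx=2+1=3
cmp ebx, 4  (cmp 3,4)
jl L2: taken
xor ecx, esi → ecx=6^8=14
add ebx, 1 → ebx=3+1=4
cmp ebx, 4  (cmp 4,4)
jl L2: not taken
halt.
Total executed instructions: 16.

16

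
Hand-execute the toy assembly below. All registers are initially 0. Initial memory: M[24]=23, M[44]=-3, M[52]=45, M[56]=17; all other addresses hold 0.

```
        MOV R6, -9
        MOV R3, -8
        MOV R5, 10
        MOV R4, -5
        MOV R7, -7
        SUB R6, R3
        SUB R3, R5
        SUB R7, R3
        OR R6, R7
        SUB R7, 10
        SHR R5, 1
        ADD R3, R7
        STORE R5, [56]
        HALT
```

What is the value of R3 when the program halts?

R6=-9
R3=-8
R5=10
R4=-5
R7=-7
R6=(-9)-(-8)=-1
R3=(-8)-10=-18
R7=(-7)-(-18)=11
R6=(-1)|11=-1
R7=11-10=1
R5=10>>1=5
R3=(-18)+1=-17
STORE R5, [56] → M[56]=5
halt.

-17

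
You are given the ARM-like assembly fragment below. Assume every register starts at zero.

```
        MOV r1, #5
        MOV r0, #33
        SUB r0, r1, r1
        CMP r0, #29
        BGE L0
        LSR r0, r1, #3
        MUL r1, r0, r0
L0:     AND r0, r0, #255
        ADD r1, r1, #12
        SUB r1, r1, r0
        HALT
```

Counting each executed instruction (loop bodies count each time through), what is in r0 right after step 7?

0

r1=5
r0=33
r0=5-5=0
CMP r0, #29  (cmp 0,29)
BGE L0: not taken
r0=5>>3=0
r1=0*0=0
After step 7: r0 = 0.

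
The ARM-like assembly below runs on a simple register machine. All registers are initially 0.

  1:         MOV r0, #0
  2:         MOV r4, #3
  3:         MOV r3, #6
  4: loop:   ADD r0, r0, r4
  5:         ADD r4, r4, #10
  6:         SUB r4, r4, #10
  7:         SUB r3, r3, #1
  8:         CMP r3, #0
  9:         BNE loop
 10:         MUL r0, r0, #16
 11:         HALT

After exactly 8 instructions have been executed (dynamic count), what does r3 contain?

5

after MOV r0, #0: r0=0
after MOV r4, #3: r4=3
after MOV r3, #6: r3=6
after ADD r0, r0, r4: r0=0+3=3
after ADD r4, r4, #10: r4=3+10=13
after SUB r4, r4, #10: r4=13-10=3
after SUB r3, r3, #1: r3=6-1=5
CMP r3, #0  (cmp 5,0)
After step 8: r3 = 5.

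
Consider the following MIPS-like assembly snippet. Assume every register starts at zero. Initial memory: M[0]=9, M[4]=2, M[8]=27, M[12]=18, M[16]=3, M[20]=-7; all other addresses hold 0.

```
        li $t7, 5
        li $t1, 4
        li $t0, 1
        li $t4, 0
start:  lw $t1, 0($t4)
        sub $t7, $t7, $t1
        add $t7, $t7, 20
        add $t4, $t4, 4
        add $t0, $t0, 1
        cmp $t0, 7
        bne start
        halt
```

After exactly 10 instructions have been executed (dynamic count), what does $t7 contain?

$t7=5
$t1=4
$t0=1
$t4=0
$t1=M[0]=9
$t7=5-9=-4
$t7=(-4)+20=16
$t4=0+4=4
$t0=1+1=2
cmp $t0, 7  (cmp 2,7)
After step 10: $t7 = 16.

16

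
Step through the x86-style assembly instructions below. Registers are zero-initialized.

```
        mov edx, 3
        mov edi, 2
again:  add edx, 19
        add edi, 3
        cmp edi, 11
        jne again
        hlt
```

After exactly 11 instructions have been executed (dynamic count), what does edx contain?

60

after mov edx, 3: edx=3
after mov edi, 2: edi=2
after add edx, 19: edx=3+19=22
after add edi, 3: edi=2+3=5
cmp edi, 11  (cmp 5,11)
jne again: taken
after add edx, 19: edx=22+19=41
after add edi, 3: edi=5+3=8
cmp edi, 11  (cmp 8,11)
jne again: taken
after add edx, 19: edx=41+19=60
After step 11: edx = 60.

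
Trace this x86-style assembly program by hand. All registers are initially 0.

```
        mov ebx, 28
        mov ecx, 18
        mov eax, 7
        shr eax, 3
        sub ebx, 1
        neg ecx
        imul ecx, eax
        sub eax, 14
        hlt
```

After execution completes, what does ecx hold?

ebx=28
ecx=18
eax=7
eax=7>>3=0
ebx=28-1=27
ecx=-(18)=-18
ecx=(-18)*0=0
eax=0-14=-14
halt.

0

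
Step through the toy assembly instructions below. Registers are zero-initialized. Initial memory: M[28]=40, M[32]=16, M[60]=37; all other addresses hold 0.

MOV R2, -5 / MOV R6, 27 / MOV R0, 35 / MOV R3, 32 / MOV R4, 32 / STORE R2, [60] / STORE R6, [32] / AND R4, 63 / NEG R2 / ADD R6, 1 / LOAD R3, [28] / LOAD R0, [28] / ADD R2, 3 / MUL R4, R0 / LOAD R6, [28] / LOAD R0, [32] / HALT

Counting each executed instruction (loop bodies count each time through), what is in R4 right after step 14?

after MOV R2, -5: R2=-5
after MOV R6, 27: R6=27
after MOV R0, 35: R0=35
after MOV R3, 32: R3=32
after MOV R4, 32: R4=32
STORE R2, [60] → M[60]=-5
STORE R6, [32] → M[32]=27
after AND R4, 63: R4=32&63=32
after NEG R2: R2=-(-5)=5
after ADD R6, 1: R6=27+1=28
after LOAD R3, [28]: R3=M[28]=40
after LOAD R0, [28]: R0=M[28]=40
after ADD R2, 3: R2=5+3=8
after MUL R4, R0: R4=32*40=1280
After step 14: R4 = 1280.

1280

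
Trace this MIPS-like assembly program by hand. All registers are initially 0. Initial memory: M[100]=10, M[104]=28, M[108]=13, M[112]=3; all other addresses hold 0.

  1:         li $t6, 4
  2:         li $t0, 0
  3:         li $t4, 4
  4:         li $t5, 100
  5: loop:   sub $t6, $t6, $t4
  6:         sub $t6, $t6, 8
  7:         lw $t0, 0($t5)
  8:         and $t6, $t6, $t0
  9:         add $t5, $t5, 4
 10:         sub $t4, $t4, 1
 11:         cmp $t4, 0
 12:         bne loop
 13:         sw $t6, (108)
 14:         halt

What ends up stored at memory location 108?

$t6=4
$t0=0
$t4=4
$t5=100
$t6=4-4=0
$t6=0-8=-8
$t0=M[100]=10
$t6=(-8)&10=8
$t5=100+4=104
$t4=4-1=3
cmp $t4, 0  (cmp 3,0)
bne loop: taken
$t6=8-3=5
$t6=5-8=-3
$t0=M[104]=28
$t6=(-3)&28=28
$t5=104+4=108
$t4=3-1=2
cmp $t4, 0  (cmp 2,0)
bne loop: taken
$t6=28-2=26
$t6=26-8=18
$t0=M[108]=13
$t6=18&13=0
$t5=108+4=112
$t4=2-1=1
cmp $t4, 0  (cmp 1,0)
bne loop: taken
$t6=0-1=-1
$t6=(-1)-8=-9
$t0=M[112]=3
$t6=(-9)&3=3
$t5=112+4=116
$t4=1-1=0
cmp $t4, 0  (cmp 0,0)
bne loop: not taken
sw $t6, (108) → M[108]=3
halt.

3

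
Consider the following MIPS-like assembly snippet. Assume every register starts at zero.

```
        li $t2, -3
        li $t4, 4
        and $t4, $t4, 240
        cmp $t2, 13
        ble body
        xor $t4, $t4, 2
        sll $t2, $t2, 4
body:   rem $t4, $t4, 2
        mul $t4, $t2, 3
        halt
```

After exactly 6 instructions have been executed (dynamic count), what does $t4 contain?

$t2=-3
$t4=4
$t4=4&240=0
cmp $t2, 13  (cmp -3,13)
ble body: taken
$t4=0%2=0
After step 6: $t4 = 0.

0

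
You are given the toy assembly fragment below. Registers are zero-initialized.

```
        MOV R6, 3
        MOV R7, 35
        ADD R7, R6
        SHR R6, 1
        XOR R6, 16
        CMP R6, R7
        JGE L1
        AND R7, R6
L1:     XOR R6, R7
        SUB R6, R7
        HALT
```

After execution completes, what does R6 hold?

17

MOV R6, 3 → R6=3
MOV R7, 35 → R7=35
ADD R7, R6 → R7=35+3=38
SHR R6, 1 → R6=3>>1=1
XOR R6, 16 → R6=1^16=17
CMP R6, R7  (cmp 17,38)
JGE L1: not taken
AND R7, R6 → R7=38&17=0
XOR R6, R7 → R6=17^0=17
SUB R6, R7 → R6=17-0=17
halt.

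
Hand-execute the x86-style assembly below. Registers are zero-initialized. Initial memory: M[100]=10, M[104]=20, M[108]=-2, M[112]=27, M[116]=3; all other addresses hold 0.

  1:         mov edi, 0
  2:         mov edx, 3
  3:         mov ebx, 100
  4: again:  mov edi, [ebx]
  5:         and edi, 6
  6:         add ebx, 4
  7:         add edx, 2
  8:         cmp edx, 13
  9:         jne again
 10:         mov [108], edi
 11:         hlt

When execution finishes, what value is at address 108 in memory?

2

mov edi, 0 → edi=0
mov edx, 3 → edx=3
mov ebx, 100 → ebx=100
mov edi, [ebx] → edi=M[100]=10
and edi, 6 → edi=10&6=2
add ebx, 4 → ebx=100+4=104
add edx, 2 → edx=3+2=5
cmp edx, 13  (cmp 5,13)
jne again: taken
mov edi, [ebx] → edi=M[104]=20
and edi, 6 → edi=20&6=4
add ebx, 4 → ebx=104+4=108
add edx, 2 → edx=5+2=7
cmp edx, 13  (cmp 7,13)
jne again: taken
mov edi, [ebx] → edi=M[108]=-2
and edi, 6 → edi=(-2)&6=6
add ebx, 4 → ebx=108+4=112
add edx, 2 → edx=7+2=9
cmp edx, 13  (cmp 9,13)
jne again: taken
mov edi, [ebx] → edi=M[112]=27
and edi, 6 → edi=27&6=2
add ebx, 4 → ebx=112+4=116
add edx, 2 → edx=9+2=11
cmp edx, 13  (cmp 11,13)
jne again: taken
mov edi, [ebx] → edi=M[116]=3
and edi, 6 → edi=3&6=2
add ebx, 4 → ebx=116+4=120
add edx, 2 → edx=11+2=13
cmp edx, 13  (cmp 13,13)
jne again: not taken
mov [108], edi → M[108]=2
halt.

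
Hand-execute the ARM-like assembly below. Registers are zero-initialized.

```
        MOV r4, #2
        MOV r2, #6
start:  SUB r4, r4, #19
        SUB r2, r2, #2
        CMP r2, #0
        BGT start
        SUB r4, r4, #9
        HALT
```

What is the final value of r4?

-64

MOV r4, #2 → r4=2
MOV r2, #6 → r2=6
SUB r4, r4, #19 → r4=2-19=-17
SUB r2, r2, #2 → r2=6-2=4
CMP r2, #0  (cmp 4,0)
BGT start: taken
SUB r4, r4, #19 → r4=(-17)-19=-36
SUB r2, r2, #2 → r2=4-2=2
CMP r2, #0  (cmp 2,0)
BGT start: taken
SUB r4, r4, #19 → r4=(-36)-19=-55
SUB r2, r2, #2 → r2=2-2=0
CMP r2, #0  (cmp 0,0)
BGT start: not taken
SUB r4, r4, #9 → r4=(-55)-9=-64
halt.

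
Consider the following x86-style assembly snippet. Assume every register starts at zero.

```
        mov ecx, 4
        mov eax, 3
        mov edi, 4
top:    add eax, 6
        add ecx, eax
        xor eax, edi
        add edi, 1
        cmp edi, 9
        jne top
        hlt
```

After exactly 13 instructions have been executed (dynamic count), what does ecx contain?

32

after mov ecx, 4: ecx=4
after mov eax, 3: eax=3
after mov edi, 4: edi=4
after add eax, 6: eax=3+6=9
after add ecx, eax: ecx=4+9=13
after xor eax, edi: eax=9^4=13
after add edi, 1: edi=4+1=5
cmp edi, 9  (cmp 5,9)
jne top: taken
after add eax, 6: eax=13+6=19
after add ecx, eax: ecx=13+19=32
after xor eax, edi: eax=19^5=22
after add edi, 1: edi=5+1=6
After step 13: ecx = 32.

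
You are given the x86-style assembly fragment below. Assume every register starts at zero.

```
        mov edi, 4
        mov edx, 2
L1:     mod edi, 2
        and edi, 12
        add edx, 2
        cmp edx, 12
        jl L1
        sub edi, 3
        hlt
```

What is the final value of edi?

mov edi, 4 → edi=4
mov edx, 2 → edx=2
mod edi, 2 → edi=4%2=0
and edi, 12 → edi=0&12=0
add edx, 2 → edx=2+2=4
cmp edx, 12  (cmp 4,12)
jl L1: taken
mod edi, 2 → edi=0%2=0
and edi, 12 → edi=0&12=0
add edx, 2 → edx=4+2=6
cmp edx, 12  (cmp 6,12)
jl L1: taken
mod edi, 2 → edi=0%2=0
and edi, 12 → edi=0&12=0
add edx, 2 → edx=6+2=8
cmp edx, 12  (cmp 8,12)
jl L1: taken
mod edi, 2 → edi=0%2=0
and edi, 12 → edi=0&12=0
add edx, 2 → edx=8+2=10
cmp edx, 12  (cmp 10,12)
jl L1: taken
mod edi, 2 → edi=0%2=0
and edi, 12 → edi=0&12=0
add edx, 2 → edx=10+2=12
cmp edx, 12  (cmp 12,12)
jl L1: not taken
sub edi, 3 → edi=0-3=-3
halt.

-3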